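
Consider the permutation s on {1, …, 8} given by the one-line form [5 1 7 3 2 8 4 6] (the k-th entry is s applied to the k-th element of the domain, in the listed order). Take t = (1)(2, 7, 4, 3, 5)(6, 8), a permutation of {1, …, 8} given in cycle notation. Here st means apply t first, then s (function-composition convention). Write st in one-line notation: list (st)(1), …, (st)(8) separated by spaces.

5 4 2 7 1 6 3 8

Chase each element through t then s: 1 → 1 → 5; 2 → 7 → 4; 3 → 5 → 2; 4 → 3 → 7; 5 → 2 → 1; 6 → 8 → 6; 7 → 4 → 3; 8 → 6 → 8.
So st in one-line form is 5 4 2 7 1 6 3 8.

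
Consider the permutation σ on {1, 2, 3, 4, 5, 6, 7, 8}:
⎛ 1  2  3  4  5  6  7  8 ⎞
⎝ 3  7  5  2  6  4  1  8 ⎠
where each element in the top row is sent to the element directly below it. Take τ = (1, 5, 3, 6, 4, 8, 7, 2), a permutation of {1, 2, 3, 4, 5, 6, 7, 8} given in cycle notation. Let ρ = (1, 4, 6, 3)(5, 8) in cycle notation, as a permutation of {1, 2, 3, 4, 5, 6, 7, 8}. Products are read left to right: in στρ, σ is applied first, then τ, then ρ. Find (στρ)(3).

Apply the permutations in order: σ(3) = 5, then τ(5) = 3, then ρ(3) = 1. So (στρ)(3) = 1.

1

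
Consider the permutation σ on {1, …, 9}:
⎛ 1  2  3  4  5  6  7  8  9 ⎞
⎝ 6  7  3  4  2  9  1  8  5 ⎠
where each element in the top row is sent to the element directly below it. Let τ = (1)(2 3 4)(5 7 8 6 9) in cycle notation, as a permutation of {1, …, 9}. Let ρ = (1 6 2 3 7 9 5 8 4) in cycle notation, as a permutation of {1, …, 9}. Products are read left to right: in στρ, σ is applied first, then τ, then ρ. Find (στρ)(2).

(στρ)(2) = ρ(τ(σ(2))). σ(2) = 7, then τ(7) = 8, then ρ(8) = 4, so the result is 4.

4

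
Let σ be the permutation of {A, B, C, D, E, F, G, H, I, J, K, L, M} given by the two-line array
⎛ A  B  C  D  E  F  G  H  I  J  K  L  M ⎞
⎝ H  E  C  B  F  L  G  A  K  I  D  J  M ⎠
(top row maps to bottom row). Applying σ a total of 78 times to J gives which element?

F

Tracing J → I → … returns to J after 8 steps, so J lies in an 8-cycle (B, E, F, L, J, I, K, D).
Since the cycle has length 8, σ^78 acts on it the same as σ^6 (78 mod 8 = 6).
Advancing 6 steps from J: J → I → K → D → B → E → F.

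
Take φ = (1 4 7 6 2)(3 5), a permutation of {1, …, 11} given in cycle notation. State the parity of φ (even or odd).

The cycle lengths are 5, 2, 1, 1, 1, 1.
A cycle of length ℓ contributes ℓ−1 transpositions, so φ is a product of 4 + 1 = 5 transpositions — odd.

odd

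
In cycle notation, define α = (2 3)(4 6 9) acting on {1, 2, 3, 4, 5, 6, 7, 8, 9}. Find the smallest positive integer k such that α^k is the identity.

6

The disjoint cycles have lengths 3, 2, 1, 1, 1, 1.
The order of α is the least common multiple of its cycle lengths: lcm(3, 2) = 6.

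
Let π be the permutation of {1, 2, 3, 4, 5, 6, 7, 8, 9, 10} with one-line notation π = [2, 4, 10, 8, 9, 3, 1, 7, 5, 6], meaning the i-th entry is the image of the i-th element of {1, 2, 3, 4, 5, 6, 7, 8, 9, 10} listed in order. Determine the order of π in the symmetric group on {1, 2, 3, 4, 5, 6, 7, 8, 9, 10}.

Decomposing into disjoint cycles gives cycle lengths 5, 3, 2.
Since disjoint cycles commute, ord(π) = lcm(5, 3, 2) = 30.

30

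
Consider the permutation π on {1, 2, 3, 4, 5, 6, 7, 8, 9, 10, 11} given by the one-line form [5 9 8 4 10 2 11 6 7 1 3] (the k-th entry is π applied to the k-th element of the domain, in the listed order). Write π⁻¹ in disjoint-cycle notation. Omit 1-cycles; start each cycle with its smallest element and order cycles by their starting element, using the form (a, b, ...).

The cycle decomposition of π is (1, 5, 10)(2, 9, 7, 11, 3, 8, 6).
Reversing each cycle (and rotating so the smallest element leads) gives π⁻¹ = (1, 10, 5)(2, 6, 8, 3, 11, 7, 9).

(1, 10, 5)(2, 6, 8, 3, 11, 7, 9)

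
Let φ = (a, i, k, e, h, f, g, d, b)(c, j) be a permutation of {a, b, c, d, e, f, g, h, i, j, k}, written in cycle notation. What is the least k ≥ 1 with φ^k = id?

The cycle type of φ is (9, 2).
Since disjoint cycles commute, ord(φ) = lcm(9, 2) = 18.

18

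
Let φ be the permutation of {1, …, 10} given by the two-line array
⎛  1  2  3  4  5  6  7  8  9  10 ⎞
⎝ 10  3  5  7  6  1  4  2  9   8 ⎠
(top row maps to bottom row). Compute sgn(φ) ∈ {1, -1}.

-1

In disjoint-cycle form the cycle lengths are 7, 2, 1.
A cycle is odd iff its length is even; φ has 1 even-length cycle, so sgn(φ) = (−1)^1 and φ is odd.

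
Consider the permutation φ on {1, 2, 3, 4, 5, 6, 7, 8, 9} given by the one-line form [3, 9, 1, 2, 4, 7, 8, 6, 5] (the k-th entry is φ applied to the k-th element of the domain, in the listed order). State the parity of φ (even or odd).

In disjoint-cycle form the cycle lengths are 4, 3, 2.
A cycle of length ℓ contributes ℓ−1 transpositions, so φ is a product of 3 + 2 + 1 = 6 transpositions — even.

even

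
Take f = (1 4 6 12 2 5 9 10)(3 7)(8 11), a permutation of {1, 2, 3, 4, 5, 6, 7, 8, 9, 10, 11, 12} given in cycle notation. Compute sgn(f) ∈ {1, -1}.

The cycle lengths are 8, 2, 2.
A cycle is odd iff its length is even; f has 3 even-length cycles, so sgn(f) = (−1)^3 and f is odd.

-1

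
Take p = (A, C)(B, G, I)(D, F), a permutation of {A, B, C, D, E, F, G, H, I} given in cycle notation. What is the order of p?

6

The cycle type of p is (3, 2, 2, 1, 1).
Since disjoint cycles commute, ord(p) = lcm(3, 2, 2) = 6.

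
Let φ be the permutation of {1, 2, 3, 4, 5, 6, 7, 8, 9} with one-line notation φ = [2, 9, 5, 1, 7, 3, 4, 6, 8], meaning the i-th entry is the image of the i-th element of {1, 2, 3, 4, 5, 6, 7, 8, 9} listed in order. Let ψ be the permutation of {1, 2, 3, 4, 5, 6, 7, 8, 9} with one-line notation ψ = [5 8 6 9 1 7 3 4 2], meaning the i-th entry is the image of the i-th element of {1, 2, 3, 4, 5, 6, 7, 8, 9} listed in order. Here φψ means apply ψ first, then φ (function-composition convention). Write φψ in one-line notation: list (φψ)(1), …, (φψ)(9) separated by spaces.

(φψ)(x) = φ(ψ(x)). Computing each image: φ(ψ(1)) = φ(5) = 7, φ(ψ(2)) = φ(8) = 6, φ(ψ(3)) = φ(6) = 3, φ(ψ(4)) = φ(9) = 8, φ(ψ(5)) = φ(1) = 2, φ(ψ(6)) = φ(7) = 4, φ(ψ(7)) = φ(3) = 5, φ(ψ(8)) = φ(4) = 1, φ(ψ(9)) = φ(2) = 9.
Hence φψ = [7 6 3 8 2 4 5 1 9].

7 6 3 8 2 4 5 1 9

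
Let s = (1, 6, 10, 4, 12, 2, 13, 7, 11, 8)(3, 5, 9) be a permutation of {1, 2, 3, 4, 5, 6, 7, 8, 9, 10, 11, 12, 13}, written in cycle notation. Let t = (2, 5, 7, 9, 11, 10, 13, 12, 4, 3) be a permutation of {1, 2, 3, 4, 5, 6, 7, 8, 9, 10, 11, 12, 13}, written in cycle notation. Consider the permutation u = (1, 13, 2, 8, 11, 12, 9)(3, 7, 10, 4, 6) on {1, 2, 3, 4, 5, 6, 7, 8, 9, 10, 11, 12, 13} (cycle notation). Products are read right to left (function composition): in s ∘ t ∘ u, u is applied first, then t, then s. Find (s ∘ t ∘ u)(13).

Chase 13: u(13) = 2; t(2) = 5; s(5) = 9. Hence (s ∘ t ∘ u)(13) = 9.

9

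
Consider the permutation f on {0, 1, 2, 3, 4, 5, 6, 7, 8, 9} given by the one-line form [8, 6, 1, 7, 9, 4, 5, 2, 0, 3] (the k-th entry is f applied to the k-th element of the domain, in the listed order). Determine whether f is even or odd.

In disjoint-cycle form the cycle lengths are 8, 2.
A cycle is odd iff its length is even; f has 2 even-length cycles, so sgn(f) = (−1)^2 and f is even.

even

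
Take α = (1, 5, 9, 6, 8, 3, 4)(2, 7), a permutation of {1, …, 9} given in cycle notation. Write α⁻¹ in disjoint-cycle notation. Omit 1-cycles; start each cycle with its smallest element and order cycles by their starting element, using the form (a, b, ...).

(1, 4, 3, 8, 6, 9, 5)(2, 7)

Inverting a permutation written in cycle notation just reverses the order within every cycle.
After reversing and putting each cycle's least element first, α⁻¹ = (1, 4, 3, 8, 6, 9, 5)(2, 7).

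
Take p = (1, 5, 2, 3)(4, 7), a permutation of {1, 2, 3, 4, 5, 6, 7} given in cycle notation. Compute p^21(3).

1

3 lies in the 4-cycle (1, 5, 2, 3).
On a 4-cycle, p^4 is the identity, so p^21 = p^1 there (21 ≡ 1 mod 4).
Stepping 1 place around the cycle: 3 → 1.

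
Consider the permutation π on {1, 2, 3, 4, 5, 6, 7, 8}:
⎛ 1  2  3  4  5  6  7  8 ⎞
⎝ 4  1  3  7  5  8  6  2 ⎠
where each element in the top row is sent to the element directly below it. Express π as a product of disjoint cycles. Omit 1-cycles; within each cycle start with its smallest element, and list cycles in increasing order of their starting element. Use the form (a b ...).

(1 4 7 6 8 2)

From 1: 1 → 4 → 7 → 6 → 8 → 2 → 1, closing the cycle (1 4 7 6 8 2).
Repeating from the next unused element and collecting all non-trivial cycles gives (1 4 7 6 8 2).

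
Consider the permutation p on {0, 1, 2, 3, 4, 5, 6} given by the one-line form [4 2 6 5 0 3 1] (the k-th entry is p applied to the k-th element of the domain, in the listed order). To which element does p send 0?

4

0 is element number 1 of the domain, and entry number 1 of the one-line form is 4, so p(0) = 4.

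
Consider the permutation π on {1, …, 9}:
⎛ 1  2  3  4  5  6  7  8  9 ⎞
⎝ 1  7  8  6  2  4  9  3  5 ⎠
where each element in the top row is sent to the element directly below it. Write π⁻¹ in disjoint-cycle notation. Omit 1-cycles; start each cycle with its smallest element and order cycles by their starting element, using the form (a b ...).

First write π in disjoint cycles: (2 7 9 5)(3 8)(4 6).
Reversing each cycle (and rotating so the smallest element leads) gives π⁻¹ = (2 5 9 7)(3 8)(4 6).

(2 5 9 7)(3 8)(4 6)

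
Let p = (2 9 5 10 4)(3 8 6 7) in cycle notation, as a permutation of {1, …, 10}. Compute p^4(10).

5

10 lies in the 5-cycle (2 9 5 10 4).
Advancing 4 steps from 10: 10 → 4 → 2 → 9 → 5.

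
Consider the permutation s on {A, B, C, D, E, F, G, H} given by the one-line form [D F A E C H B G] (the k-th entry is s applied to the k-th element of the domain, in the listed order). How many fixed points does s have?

No element satisfies s(x) = x, so there are 0 fixed points.

0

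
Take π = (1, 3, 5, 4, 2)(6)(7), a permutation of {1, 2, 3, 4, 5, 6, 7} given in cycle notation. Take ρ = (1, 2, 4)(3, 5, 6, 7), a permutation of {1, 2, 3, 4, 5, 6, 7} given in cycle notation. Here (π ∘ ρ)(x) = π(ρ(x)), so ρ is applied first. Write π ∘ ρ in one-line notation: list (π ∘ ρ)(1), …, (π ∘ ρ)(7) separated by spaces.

(π ∘ ρ)(x) = π(ρ(x)). Computing each image: π(ρ(1)) = π(2) = 1, π(ρ(2)) = π(4) = 2, π(ρ(3)) = π(5) = 4, π(ρ(4)) = π(1) = 3, π(ρ(5)) = π(6) = 6, π(ρ(6)) = π(7) = 7, π(ρ(7)) = π(3) = 5.
Hence π ∘ ρ = [1 2 4 3 6 7 5].

1 2 4 3 6 7 5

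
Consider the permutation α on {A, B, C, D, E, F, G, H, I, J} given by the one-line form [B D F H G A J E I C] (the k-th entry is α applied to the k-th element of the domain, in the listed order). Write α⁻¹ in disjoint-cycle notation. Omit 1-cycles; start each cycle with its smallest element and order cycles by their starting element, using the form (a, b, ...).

(A, F, C, J, G, E, H, D, B)

First write α in disjoint cycles: (A, B, D, H, E, G, J, C, F).
Reversing each cycle (and rotating so the smallest element leads) gives α⁻¹ = (A, F, C, J, G, E, H, D, B).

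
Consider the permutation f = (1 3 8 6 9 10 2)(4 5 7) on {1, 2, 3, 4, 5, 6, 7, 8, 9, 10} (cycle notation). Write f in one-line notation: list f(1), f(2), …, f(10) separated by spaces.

3 1 8 5 7 9 4 6 10 2

Image by image: 1↦3, 2↦1, 3↦8, 4↦5, 5↦7, 6↦9, 7↦4, 8↦6, 9↦10, 10↦2.
So the one-line form is 3 1 8 5 7 9 4 6 10 2.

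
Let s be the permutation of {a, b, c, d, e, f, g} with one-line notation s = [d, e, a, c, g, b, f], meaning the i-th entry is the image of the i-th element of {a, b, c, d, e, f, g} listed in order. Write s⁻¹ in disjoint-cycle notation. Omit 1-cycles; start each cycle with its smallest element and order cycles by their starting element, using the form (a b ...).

The cycle decomposition of s is (a d c)(b e g f).
Reversing each cycle (and rotating so the smallest element leads) gives s⁻¹ = (a c d)(b f g e).

(a c d)(b f g e)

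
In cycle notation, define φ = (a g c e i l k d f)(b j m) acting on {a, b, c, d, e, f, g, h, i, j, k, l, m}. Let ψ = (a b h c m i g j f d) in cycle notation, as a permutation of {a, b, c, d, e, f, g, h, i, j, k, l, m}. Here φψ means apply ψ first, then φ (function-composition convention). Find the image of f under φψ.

First apply ψ: ψ(f) = d, then φ(d) = f. Thus (φψ)(f) = f.

f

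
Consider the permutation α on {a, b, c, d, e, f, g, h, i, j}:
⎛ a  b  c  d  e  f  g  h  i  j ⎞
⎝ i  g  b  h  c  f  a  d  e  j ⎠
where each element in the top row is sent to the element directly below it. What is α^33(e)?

Tracing e → c → … returns to e after 6 steps, so e lies in a 6-cycle (a i e c b g).
Since the cycle has length 6, α^33 acts on it the same as α^3 (33 mod 6 = 3).
Advancing 3 steps from e: e → c → b → g.

g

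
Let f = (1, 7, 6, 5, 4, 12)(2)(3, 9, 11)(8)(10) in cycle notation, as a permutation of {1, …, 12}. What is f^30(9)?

9

9 lies in the 3-cycle (3, 9, 11).
Powers repeat with period 3 on this cycle, and 30 mod 3 = 0, so f^30(9) = f^0(9).
So f^30(9) = 9.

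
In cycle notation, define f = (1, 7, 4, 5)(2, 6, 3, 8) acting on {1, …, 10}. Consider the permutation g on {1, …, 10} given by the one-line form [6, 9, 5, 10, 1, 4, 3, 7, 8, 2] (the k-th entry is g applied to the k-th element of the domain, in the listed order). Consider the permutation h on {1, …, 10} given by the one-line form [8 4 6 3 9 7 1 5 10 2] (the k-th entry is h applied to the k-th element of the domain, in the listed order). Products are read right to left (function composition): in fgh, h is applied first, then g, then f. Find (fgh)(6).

8

Apply the permutations in order: h(6) = 7, then g(7) = 3, then f(3) = 8. So (fgh)(6) = 8.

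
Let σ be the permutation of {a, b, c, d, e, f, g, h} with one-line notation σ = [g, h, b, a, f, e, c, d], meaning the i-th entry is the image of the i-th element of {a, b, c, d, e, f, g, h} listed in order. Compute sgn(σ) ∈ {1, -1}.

In disjoint-cycle form the cycle lengths are 6, 2.
A cycle is odd iff its length is even; σ has 2 even-length cycles, so sgn(σ) = (−1)^2 and σ is even.

1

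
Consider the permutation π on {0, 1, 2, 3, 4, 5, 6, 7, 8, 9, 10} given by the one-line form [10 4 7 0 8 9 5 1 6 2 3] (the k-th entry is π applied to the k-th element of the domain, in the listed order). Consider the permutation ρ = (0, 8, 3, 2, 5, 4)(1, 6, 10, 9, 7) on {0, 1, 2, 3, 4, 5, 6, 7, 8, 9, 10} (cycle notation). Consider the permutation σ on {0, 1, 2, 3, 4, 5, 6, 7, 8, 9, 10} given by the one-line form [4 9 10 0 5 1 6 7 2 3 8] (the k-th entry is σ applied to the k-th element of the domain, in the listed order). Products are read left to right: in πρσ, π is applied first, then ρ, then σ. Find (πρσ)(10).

Apply the permutations in order: π(10) = 3, then ρ(3) = 2, then σ(2) = 10. So (πρσ)(10) = 10.

10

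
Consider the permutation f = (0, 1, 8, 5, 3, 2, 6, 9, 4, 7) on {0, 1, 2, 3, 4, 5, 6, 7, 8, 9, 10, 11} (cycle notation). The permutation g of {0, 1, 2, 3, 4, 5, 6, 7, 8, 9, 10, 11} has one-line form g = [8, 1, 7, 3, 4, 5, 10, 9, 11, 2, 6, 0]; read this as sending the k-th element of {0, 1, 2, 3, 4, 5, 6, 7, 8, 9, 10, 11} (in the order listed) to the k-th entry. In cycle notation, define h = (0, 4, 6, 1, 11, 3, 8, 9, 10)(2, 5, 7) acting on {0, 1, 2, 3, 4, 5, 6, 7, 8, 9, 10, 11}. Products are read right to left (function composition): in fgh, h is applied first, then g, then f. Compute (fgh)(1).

Chase 1: h(1) = 11; g(11) = 0; f(0) = 1. Hence (fgh)(1) = 1.

1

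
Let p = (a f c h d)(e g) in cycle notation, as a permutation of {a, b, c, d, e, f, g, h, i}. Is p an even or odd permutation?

odd

The cycle lengths are 5, 2, 1, 1.
A cycle is odd iff its length is even; p has 1 even-length cycle, so sgn(p) = (−1)^1 and p is odd.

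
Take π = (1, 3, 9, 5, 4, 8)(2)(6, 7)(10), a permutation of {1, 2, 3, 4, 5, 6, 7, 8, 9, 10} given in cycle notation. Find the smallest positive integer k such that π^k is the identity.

The cycle type of π is (6, 2, 1, 1).
Since disjoint cycles commute, ord(π) = lcm(6, 2) = 6.

6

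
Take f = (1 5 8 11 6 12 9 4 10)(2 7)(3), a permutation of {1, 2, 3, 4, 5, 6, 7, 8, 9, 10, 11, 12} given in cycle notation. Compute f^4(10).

10 lies in the 9-cycle (1 5 8 11 6 12 9 4 10).
Stepping 4 places around the cycle: 10 → 1 → 5 → 8 → 11.

11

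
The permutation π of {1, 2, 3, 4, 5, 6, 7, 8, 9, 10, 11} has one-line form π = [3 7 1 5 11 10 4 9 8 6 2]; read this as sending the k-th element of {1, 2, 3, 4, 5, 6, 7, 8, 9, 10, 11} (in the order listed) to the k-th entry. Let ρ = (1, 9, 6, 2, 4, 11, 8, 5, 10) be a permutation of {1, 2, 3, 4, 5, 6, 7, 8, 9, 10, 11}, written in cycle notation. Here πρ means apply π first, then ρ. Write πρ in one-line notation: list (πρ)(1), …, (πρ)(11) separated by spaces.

3 7 9 10 8 1 11 6 5 2 4

(πρ)(x) = ρ(π(x)). Computing each image: ρ(π(1)) = ρ(3) = 3, ρ(π(2)) = ρ(7) = 7, ρ(π(3)) = ρ(1) = 9, ρ(π(4)) = ρ(5) = 10, ρ(π(5)) = ρ(11) = 8, ρ(π(6)) = ρ(10) = 1, ρ(π(7)) = ρ(4) = 11, ρ(π(8)) = ρ(9) = 6, ρ(π(9)) = ρ(8) = 5, ρ(π(10)) = ρ(6) = 2, ρ(π(11)) = ρ(2) = 4.
Hence πρ = [3 7 9 10 8 1 11 6 5 2 4].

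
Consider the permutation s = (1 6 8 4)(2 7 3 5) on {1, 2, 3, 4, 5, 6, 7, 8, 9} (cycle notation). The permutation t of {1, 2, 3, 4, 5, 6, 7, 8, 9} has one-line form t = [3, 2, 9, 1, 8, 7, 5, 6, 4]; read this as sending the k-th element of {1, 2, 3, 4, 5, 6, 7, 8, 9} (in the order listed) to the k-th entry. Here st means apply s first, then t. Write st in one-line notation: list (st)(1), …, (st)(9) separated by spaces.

For each element, apply s then t: 1 → 6 → 7; 2 → 7 → 5; 3 → 5 → 8; 4 → 1 → 3; 5 → 2 → 2; 6 → 8 → 6; 7 → 3 → 9; 8 → 4 → 1; 9 → 9 → 4.
So st in one-line form is 7 5 8 3 2 6 9 1 4.

7 5 8 3 2 6 9 1 4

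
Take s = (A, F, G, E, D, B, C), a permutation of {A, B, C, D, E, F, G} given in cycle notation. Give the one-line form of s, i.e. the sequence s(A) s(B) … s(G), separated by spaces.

F C A B D G E

Reading each image from the cycles: A↦F, B↦C, C↦A, D↦B, E↦D, F↦G, G↦E.
So the one-line form is F C A B D G E.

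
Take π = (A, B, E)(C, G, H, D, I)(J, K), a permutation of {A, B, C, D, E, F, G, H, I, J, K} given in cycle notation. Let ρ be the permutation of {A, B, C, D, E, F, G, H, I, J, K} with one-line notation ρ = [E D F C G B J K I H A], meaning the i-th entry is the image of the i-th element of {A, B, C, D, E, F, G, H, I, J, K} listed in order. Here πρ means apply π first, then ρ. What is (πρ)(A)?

First apply π: π(A) = B, then ρ(B) = D. Thus (πρ)(A) = D.

D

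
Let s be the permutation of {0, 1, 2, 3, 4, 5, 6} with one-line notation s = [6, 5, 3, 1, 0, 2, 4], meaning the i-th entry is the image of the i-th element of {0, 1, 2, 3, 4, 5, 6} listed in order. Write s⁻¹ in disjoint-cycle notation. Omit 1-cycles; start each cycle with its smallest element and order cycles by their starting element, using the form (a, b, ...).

(0, 4, 6)(1, 3, 2, 5)

First write s in disjoint cycles: (0, 6, 4)(1, 5, 2, 3).
The inverse reverses every cycle; in canonical form, s⁻¹ = (0, 4, 6)(1, 3, 2, 5).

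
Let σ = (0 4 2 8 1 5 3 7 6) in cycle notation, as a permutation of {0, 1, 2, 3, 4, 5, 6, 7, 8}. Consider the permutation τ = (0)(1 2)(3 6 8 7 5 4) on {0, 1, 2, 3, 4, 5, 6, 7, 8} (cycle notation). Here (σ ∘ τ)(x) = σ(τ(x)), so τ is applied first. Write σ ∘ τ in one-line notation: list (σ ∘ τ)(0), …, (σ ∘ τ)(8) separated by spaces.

For each element, apply τ then σ: 0 → 0 → 4; 1 → 2 → 8; 2 → 1 → 5; 3 → 6 → 0; 4 → 3 → 7; 5 → 4 → 2; 6 → 8 → 1; 7 → 5 → 3; 8 → 7 → 6.
Collecting the images, σ ∘ τ = [4 8 5 0 7 2 1 3 6].

4 8 5 0 7 2 1 3 6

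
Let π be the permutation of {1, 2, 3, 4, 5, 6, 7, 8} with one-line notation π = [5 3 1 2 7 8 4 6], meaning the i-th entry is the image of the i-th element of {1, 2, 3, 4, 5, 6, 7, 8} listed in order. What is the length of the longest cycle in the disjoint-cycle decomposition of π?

Decomposing into disjoint cycles gives (1, 5, 7, 4, 2, 3)(6, 8); the longest has length 6.

6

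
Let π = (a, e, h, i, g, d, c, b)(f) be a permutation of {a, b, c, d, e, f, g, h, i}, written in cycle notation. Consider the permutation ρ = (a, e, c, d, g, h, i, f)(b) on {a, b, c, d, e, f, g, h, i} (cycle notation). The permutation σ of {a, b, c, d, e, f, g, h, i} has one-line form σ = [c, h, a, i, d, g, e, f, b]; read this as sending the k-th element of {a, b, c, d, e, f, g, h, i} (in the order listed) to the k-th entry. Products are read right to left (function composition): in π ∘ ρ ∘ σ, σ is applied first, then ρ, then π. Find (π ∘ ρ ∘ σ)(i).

Apply the permutations in order: σ(i) = b, then ρ(b) = b, then π(b) = a. So (π ∘ ρ ∘ σ)(i) = a.

a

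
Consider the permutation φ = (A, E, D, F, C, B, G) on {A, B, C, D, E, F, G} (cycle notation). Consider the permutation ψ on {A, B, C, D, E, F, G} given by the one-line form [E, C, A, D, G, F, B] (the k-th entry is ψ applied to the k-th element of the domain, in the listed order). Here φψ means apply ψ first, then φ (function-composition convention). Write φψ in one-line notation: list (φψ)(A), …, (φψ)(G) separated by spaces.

D B E F A C G

Chase each element through ψ then φ: A → E → D; B → C → B; C → A → E; D → D → F; E → G → A; F → F → C; G → B → G.
Collecting the images, φψ = [D B E F A C G].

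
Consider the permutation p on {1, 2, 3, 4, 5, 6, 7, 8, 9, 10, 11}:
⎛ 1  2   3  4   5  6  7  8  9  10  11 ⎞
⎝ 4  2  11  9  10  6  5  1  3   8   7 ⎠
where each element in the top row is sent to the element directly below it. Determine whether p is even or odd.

even

In disjoint-cycle form the cycle lengths are 9, 1, 1.
A cycle is odd iff its length is even; p has 0 even-length cycles, so sgn(p) = (−1)^0 and p is even.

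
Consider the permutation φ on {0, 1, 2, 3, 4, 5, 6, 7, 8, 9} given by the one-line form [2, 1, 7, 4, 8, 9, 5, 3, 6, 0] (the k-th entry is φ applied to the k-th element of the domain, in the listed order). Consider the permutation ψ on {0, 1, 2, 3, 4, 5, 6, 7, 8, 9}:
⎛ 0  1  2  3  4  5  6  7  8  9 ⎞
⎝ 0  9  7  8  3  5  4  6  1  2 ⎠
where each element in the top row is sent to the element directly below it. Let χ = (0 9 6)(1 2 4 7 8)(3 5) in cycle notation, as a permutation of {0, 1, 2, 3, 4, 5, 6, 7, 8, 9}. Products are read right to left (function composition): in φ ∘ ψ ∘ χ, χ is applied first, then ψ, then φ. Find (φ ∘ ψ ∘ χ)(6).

Chase 6: χ(6) = 0; ψ(0) = 0; φ(0) = 2. Hence (φ ∘ ψ ∘ χ)(6) = 2.

2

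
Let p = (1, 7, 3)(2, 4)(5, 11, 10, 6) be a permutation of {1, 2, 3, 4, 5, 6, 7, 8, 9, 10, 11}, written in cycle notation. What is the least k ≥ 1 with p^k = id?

The cycle type of p is (4, 3, 2, 1, 1).
Since disjoint cycles commute, ord(p) = lcm(4, 3, 2) = 12.

12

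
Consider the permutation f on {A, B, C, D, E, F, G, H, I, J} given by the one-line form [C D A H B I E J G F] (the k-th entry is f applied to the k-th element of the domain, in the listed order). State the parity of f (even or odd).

In disjoint-cycle form the cycle lengths are 8, 2.
A cycle of length ℓ contributes ℓ−1 transpositions, so f is a product of 7 + 1 = 8 transpositions — even.

even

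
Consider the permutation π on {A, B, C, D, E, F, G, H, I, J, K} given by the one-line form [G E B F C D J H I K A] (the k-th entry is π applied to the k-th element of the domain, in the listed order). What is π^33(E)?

Tracing E → C → … returns to E after 3 steps, so E lies in a 3-cycle (B E C).
Powers repeat with period 3 on this cycle, and 33 mod 3 = 0, so π^33(E) = π^0(E).
So π^33(E) = E.

E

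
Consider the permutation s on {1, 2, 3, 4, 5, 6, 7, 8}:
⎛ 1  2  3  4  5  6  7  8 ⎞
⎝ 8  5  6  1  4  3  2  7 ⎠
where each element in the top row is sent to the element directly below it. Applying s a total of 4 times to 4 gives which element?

2

Tracing 4 → 1 → … returns to 4 after 6 steps, so 4 lies in a 6-cycle (1, 8, 7, 2, 5, 4).
Advancing 4 steps from 4: 4 → 1 → 8 → 7 → 2.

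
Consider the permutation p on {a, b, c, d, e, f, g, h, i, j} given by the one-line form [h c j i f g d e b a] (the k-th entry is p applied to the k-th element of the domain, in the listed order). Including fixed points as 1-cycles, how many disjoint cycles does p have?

1

The cycle decomposition is (a h e f g d i b c j), which has 1 cycle (counting 1-cycles).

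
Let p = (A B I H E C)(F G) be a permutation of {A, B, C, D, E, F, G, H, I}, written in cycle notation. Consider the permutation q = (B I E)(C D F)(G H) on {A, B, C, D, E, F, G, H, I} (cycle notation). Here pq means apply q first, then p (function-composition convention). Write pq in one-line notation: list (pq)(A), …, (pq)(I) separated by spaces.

For each element, apply q then p: A → A → B; B → I → H; C → D → D; D → F → G; E → B → I; F → C → A; G → H → E; H → G → F; I → E → C.
So pq in one-line form is B H D G I A E F C.

B H D G I A E F C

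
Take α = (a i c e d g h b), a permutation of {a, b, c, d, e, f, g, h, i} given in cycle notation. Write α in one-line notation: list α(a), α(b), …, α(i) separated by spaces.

Each element maps to the next entry in its cycle (wrapping to the front): a↦i, b↦a, c↦e, d↦g, e↦d, f↦f, g↦h, h↦b, i↦c.
Listing these in domain order gives i a e g d f h b c.

i a e g d f h b c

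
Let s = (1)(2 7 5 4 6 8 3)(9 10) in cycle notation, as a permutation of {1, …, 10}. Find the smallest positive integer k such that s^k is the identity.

The cycle type of s is (7, 2, 1).
The order of s is the least common multiple of its cycle lengths: lcm(7, 2) = 14.

14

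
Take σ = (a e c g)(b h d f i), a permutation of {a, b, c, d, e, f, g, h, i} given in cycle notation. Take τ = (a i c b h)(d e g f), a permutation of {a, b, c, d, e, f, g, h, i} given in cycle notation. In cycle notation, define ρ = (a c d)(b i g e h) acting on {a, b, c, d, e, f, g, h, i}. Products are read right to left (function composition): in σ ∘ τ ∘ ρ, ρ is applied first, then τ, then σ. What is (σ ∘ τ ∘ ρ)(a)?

Chase a: ρ(a) = c; τ(c) = b; σ(b) = h. Hence (σ ∘ τ ∘ ρ)(a) = h.

h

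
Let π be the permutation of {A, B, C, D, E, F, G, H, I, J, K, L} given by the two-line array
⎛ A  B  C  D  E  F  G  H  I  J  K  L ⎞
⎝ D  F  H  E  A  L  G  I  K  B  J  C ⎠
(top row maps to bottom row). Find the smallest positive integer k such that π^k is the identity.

Writing π as disjoint cycles, the cycle lengths are 8, 3, 1.
Since disjoint cycles commute, ord(π) = lcm(8, 3) = 24.

24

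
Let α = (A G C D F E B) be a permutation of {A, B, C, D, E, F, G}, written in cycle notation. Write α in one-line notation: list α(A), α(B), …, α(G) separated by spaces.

Reading each image from the cycles: A↦G, B↦A, C↦D, D↦F, E↦B, F↦E, G↦C.
So the one-line form is G A D F B E C.

G A D F B E C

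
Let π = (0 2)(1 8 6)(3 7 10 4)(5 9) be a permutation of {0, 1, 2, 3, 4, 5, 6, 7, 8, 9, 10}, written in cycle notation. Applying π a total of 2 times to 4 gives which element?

4 lies in the 4-cycle (3 7 10 4).
Advancing 2 steps from 4: 4 → 3 → 7.

7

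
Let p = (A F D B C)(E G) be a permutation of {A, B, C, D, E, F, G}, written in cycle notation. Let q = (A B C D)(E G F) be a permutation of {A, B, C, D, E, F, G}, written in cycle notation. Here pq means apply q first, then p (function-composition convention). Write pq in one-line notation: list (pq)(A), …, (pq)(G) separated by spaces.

Chase each element through q then p: A → B → C; B → C → A; C → D → B; D → A → F; E → G → E; F → E → G; G → F → D.
So pq in one-line form is C A B F E G D.

C A B F E G D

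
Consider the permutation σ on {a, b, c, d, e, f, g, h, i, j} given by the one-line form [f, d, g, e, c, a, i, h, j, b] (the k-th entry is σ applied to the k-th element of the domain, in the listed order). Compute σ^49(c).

c

Tracing c → g → … returns to c after 7 steps, so c lies in a 7-cycle (b d e c g i j).
Powers repeat with period 7 on this cycle, and 49 mod 7 = 0, so σ^49(c) = σ^0(c).
So σ^49(c) = c.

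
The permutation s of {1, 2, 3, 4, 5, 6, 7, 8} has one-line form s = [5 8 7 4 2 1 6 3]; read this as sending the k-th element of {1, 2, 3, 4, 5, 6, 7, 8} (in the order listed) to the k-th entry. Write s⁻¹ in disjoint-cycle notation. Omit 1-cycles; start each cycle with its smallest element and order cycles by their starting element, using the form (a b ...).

(1 6 7 3 8 2 5)

The cycle decomposition of s is (1 5 2 8 3 7 6).
Reversing each cycle (and rotating so the smallest element leads) gives s⁻¹ = (1 6 7 3 8 2 5).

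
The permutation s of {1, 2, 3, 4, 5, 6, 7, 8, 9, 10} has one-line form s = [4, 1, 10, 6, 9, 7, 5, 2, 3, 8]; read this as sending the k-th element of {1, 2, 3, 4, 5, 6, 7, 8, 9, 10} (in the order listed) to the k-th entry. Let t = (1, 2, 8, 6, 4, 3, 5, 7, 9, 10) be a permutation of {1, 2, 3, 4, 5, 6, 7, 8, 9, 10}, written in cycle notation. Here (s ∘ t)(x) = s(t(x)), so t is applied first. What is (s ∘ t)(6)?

First apply t: t(6) = 4, then s(4) = 6. Thus (s ∘ t)(6) = 6.

6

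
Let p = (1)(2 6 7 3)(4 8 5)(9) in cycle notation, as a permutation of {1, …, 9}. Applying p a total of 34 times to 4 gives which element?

8

4 lies in the 3-cycle (4 8 5).
On a 3-cycle, p^3 is the identity, so p^34 = p^1 there (34 ≡ 1 mod 3).
Advancing 1 step from 4: 4 → 8.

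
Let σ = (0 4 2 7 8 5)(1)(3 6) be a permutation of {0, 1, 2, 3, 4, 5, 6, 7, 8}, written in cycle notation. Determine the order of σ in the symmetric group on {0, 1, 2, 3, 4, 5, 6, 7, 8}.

The cycle type of σ is (6, 2, 1).
The order is lcm(6, 2) = 6.

6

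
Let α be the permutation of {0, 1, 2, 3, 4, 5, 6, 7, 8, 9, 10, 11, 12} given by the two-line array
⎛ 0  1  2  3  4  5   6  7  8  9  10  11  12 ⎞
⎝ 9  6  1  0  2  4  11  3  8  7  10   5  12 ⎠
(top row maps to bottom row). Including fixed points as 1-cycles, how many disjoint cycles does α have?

The cycle decomposition is (0 9 7 3)(1 6 11 5 4 2)(8)(10)(12), which has 5 cycles (counting 1-cycles).

5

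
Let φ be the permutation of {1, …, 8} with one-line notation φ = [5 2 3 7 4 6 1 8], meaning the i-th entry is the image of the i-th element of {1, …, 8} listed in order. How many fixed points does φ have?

4

The fixed points (elements with φ(x) = x) are {2, 3, 6, 8}, so there are 4.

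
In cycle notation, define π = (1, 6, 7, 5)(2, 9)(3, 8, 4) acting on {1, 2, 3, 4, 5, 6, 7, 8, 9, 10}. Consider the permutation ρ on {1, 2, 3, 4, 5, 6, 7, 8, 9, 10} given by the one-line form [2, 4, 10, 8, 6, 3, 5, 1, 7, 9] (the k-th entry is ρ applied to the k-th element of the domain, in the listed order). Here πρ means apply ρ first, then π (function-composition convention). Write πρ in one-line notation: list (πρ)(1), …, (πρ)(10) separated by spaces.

(πρ)(x) = π(ρ(x)). Computing each image: π(ρ(1)) = π(2) = 9, π(ρ(2)) = π(4) = 3, π(ρ(3)) = π(10) = 10, π(ρ(4)) = π(8) = 4, π(ρ(5)) = π(6) = 7, π(ρ(6)) = π(3) = 8, π(ρ(7)) = π(5) = 1, π(ρ(8)) = π(1) = 6, π(ρ(9)) = π(7) = 5, π(ρ(10)) = π(9) = 2.
Hence πρ = [9 3 10 4 7 8 1 6 5 2].

9 3 10 4 7 8 1 6 5 2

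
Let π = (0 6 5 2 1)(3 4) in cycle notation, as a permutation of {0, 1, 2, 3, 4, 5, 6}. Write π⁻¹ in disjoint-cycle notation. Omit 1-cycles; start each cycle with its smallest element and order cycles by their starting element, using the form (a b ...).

The inverse reverses each cycle.
Reversing each cycle of π and rotating so the smallest element leads gives (0 1 2 5 6)(3 4).

(0 1 2 5 6)(3 4)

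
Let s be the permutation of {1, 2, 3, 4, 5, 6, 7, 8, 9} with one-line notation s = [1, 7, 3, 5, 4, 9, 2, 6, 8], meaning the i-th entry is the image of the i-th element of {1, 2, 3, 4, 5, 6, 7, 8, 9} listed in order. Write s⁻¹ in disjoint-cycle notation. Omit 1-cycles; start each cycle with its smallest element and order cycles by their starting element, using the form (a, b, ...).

(2, 7)(4, 5)(6, 8, 9)

The cycle decomposition of s is (2, 7)(4, 5)(6, 9, 8).
The inverse reverses every cycle; in canonical form, s⁻¹ = (2, 7)(4, 5)(6, 8, 9).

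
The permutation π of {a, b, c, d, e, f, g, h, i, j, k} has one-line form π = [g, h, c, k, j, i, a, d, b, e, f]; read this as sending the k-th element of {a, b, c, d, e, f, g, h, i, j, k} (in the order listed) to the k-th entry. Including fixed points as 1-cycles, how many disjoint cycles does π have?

The cycle decomposition is (a g)(b h d k f i)(c)(e j), which has 4 cycles (counting 1-cycles).

4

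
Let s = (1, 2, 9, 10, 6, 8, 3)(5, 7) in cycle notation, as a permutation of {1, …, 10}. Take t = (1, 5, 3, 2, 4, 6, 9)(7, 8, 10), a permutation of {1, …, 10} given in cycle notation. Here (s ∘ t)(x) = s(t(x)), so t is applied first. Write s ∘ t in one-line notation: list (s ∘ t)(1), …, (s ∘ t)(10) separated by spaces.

Chase each element through t then s: 1 → 5 → 7; 2 → 4 → 4; 3 → 2 → 9; 4 → 6 → 8; 5 → 3 → 1; 6 → 9 → 10; 7 → 8 → 3; 8 → 10 → 6; 9 → 1 → 2; 10 → 7 → 5.
So s ∘ t in one-line form is 7 4 9 8 1 10 3 6 2 5.

7 4 9 8 1 10 3 6 2 5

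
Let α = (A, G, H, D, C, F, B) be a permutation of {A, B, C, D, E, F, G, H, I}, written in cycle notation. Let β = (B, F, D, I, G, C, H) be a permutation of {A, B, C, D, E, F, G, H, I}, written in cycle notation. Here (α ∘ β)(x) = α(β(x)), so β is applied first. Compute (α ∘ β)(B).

B

β(B) = F, then α(F) = B; composing gives (α ∘ β)(B) = B.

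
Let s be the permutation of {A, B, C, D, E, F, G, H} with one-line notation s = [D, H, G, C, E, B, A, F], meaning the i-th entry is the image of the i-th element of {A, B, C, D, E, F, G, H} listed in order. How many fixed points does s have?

The fixed points (elements with s(x) = x) are {E}, so there is 1.

1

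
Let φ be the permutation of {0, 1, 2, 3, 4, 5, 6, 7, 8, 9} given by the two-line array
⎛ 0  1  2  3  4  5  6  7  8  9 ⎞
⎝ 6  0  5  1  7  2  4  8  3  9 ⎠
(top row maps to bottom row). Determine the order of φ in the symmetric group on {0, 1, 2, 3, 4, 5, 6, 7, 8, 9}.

Decomposing into disjoint cycles gives cycle lengths 7, 2, 1.
Since disjoint cycles commute, ord(φ) = lcm(7, 2) = 14.

14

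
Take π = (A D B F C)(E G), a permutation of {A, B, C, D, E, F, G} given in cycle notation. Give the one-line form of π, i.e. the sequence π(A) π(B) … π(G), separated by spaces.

Each element maps to the next entry in its cycle (wrapping to the front): A→D, B→F, C→A, D→B, E→G, F→C, G→E.
So the one-line form is D F A B G C E.

D F A B G C E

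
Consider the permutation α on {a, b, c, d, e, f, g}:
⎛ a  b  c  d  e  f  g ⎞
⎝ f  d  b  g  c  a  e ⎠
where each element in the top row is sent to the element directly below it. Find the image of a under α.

f

The entry below a in the array is f, so α(a) = f.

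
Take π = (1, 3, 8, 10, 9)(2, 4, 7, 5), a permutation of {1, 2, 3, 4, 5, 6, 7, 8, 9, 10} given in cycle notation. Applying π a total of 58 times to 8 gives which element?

8 lies in the 5-cycle (1, 3, 8, 10, 9).
Since the cycle has length 5, π^58 acts on it the same as π^3 (58 mod 5 = 3).
Stepping 3 places around the cycle: 8 → 10 → 9 → 1.

1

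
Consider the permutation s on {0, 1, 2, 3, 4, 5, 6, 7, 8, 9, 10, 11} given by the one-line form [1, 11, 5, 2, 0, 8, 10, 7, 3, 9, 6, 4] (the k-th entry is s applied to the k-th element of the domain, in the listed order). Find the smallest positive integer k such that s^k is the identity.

4

Decomposing into disjoint cycles gives cycle lengths 4, 4, 2, 1, 1.
The order of s is the least common multiple of its cycle lengths: lcm(4, 4, 2) = 4.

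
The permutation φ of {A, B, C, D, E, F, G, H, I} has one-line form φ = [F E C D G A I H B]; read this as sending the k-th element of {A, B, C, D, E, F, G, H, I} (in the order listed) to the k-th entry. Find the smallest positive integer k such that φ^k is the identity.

Writing φ as disjoint cycles, the cycle lengths are 4, 2, 1, 1, 1.
Since disjoint cycles commute, ord(φ) = lcm(4, 2) = 4.

4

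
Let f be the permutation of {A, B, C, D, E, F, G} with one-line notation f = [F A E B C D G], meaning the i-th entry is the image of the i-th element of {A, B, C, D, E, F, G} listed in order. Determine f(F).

F is element number 6 of the domain, and entry number 6 of the one-line form is D, so f(F) = D.

D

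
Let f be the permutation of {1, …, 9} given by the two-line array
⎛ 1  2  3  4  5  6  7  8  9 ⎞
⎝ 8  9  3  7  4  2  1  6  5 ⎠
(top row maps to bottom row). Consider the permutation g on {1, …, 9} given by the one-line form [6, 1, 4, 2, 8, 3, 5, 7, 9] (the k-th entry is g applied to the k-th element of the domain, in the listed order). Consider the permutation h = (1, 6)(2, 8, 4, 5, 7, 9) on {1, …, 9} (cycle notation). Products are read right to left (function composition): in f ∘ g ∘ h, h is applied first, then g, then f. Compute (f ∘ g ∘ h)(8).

Apply the permutations in order: h(8) = 4, then g(4) = 2, then f(2) = 9. So (f ∘ g ∘ h)(8) = 9.

9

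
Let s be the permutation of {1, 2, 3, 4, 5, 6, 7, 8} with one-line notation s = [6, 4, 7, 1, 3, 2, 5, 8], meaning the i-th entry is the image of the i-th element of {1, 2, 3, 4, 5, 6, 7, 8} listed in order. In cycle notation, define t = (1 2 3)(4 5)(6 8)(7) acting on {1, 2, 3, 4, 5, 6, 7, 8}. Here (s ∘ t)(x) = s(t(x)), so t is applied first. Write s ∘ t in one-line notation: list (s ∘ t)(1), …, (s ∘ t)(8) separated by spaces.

4 7 6 3 1 8 5 2

Chase each element through t then s: 1 → 2 → 4; 2 → 3 → 7; 3 → 1 → 6; 4 → 5 → 3; 5 → 4 → 1; 6 → 8 → 8; 7 → 7 → 5; 8 → 6 → 2.
So s ∘ t in one-line form is 4 7 6 3 1 8 5 2.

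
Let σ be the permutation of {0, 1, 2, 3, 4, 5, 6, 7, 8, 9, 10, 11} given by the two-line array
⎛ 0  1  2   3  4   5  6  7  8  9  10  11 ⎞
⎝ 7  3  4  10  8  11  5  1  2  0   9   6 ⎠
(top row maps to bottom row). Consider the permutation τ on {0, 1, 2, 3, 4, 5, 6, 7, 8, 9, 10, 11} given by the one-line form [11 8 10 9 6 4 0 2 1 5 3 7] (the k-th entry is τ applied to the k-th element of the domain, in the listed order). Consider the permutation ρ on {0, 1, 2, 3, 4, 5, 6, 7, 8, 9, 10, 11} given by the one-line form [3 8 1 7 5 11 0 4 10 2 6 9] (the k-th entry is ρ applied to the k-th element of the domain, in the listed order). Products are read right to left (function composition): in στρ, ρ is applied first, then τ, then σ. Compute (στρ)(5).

Chase 5: ρ(5) = 11; τ(11) = 7; σ(7) = 1. Hence (στρ)(5) = 1.

1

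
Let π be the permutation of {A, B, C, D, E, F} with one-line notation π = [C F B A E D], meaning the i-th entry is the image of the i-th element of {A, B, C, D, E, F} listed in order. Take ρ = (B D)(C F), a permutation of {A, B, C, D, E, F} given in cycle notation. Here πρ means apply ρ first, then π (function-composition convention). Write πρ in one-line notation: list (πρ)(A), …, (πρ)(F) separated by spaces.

(πρ)(x) = π(ρ(x)). Computing each image: π(ρ(A)) = π(A) = C, π(ρ(B)) = π(D) = A, π(ρ(C)) = π(F) = D, π(ρ(D)) = π(B) = F, π(ρ(E)) = π(E) = E, π(ρ(F)) = π(C) = B.
Hence πρ = [C A D F E B].

C A D F E B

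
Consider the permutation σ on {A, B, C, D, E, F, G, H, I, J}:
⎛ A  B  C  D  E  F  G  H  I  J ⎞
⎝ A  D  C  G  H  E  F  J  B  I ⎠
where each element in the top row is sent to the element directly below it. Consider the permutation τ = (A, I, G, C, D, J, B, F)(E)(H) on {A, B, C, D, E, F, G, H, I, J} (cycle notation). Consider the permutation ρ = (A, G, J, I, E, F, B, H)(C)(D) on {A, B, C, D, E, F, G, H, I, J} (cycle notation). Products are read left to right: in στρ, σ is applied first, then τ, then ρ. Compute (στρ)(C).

D

Apply the permutations in order: σ(C) = C, then τ(C) = D, then ρ(D) = D. So (στρ)(C) = D.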